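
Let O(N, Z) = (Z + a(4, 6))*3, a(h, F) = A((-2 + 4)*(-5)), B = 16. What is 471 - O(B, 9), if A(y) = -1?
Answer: 447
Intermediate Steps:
a(h, F) = -1
O(N, Z) = -3 + 3*Z (O(N, Z) = (Z - 1)*3 = (-1 + Z)*3 = -3 + 3*Z)
471 - O(B, 9) = 471 - (-3 + 3*9) = 471 - (-3 + 27) = 471 - 1*24 = 471 - 24 = 447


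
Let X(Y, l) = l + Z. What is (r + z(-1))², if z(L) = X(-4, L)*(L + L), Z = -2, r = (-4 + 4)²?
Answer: 36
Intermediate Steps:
r = 0 (r = 0² = 0)
X(Y, l) = -2 + l (X(Y, l) = l - 2 = -2 + l)
z(L) = 2*L*(-2 + L) (z(L) = (-2 + L)*(L + L) = (-2 + L)*(2*L) = 2*L*(-2 + L))
(r + z(-1))² = (0 + 2*(-1)*(-2 - 1))² = (0 + 2*(-1)*(-3))² = (0 + 6)² = 6² = 36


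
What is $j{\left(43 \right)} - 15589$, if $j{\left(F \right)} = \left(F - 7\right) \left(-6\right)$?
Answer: $-15805$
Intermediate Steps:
$j{\left(F \right)} = 42 - 6 F$ ($j{\left(F \right)} = \left(-7 + F\right) \left(-6\right) = 42 - 6 F$)
$j{\left(43 \right)} - 15589 = \left(42 - 258\right) - 15589 = -216 - 15589 = -15805$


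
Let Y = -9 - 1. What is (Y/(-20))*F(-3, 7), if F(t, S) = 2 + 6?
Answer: 4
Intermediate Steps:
Y = -10
F(t, S) = 8
(Y/(-20))*F(-3, 7) = (-10/(-20))*8 = -1/20*(-10)*8 = (½)*8 = 4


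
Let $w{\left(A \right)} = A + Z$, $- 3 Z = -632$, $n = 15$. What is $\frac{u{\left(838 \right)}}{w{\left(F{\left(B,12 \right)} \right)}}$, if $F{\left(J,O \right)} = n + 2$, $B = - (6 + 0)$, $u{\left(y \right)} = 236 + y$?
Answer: $\frac{3222}{683} \approx 4.7174$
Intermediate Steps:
$Z = \frac{632}{3}$ ($Z = \left(- \frac{1}{3}\right) \left(-632\right) = \frac{632}{3} \approx 210.67$)
$B = -6$ ($B = \left(-1\right) 6 = -6$)
$F{\left(J,O \right)} = 17$ ($F{\left(J,O \right)} = 15 + 2 = 17$)
$w{\left(A \right)} = \frac{632}{3} + A$ ($w{\left(A \right)} = A + \frac{632}{3} = \frac{632}{3} + A$)
$\frac{u{\left(838 \right)}}{w{\left(F{\left(B,12 \right)} \right)}} = \frac{236 + 838}{\frac{632}{3} + 17} = \frac{1074}{\frac{683}{3}} = 1074 \cdot \frac{3}{683} = \frac{3222}{683}$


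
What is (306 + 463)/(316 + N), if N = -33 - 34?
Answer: 769/249 ≈ 3.0884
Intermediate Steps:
N = -67
(306 + 463)/(316 + N) = (306 + 463)/(316 - 67) = 769/249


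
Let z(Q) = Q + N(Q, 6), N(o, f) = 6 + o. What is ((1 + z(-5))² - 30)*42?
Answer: -882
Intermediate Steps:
z(Q) = 6 + 2*Q (z(Q) = Q + (6 + Q) = 6 + 2*Q)
((1 + z(-5))² - 30)*42 = ((1 + (6 + 2*(-5)))² - 30)*42 = ((1 + (6 - 10))² - 30)*42 = ((1 - 4)² - 30)*42 = ((-3)² - 30)*42 = (9 - 30)*42 = -21*42 = -882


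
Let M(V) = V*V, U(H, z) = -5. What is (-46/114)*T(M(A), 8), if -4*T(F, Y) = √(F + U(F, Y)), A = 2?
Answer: 23*I/228 ≈ 0.10088*I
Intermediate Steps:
M(V) = V²
T(F, Y) = -√(-5 + F)/4 (T(F, Y) = -√(F - 5)/4 = -√(-5 + F)/4)
(-46/114)*T(M(A), 8) = (-46/114)*(-√(-5 + 2²)/4) = (-46*1/114)*(-√(-5 + 4)/4) = -(-23)*√(-1)/228 = -(-23)*I/228 = 23*I/228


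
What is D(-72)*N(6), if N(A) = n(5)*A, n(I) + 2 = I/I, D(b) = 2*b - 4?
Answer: 888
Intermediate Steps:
D(b) = -4 + 2*b
n(I) = -1 (n(I) = -2 + I/I = -2 + 1 = -1)
N(A) = -A
D(-72)*N(6) = (-4 + 2*(-72))*(-1*6) = (-4 - 144)*(-6) = -148*(-6) = 888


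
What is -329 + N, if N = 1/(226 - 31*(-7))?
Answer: -145746/443 ≈ -329.00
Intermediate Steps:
N = 1/443 (N = 1/(226 + 217) = 1/443 ≈ 0.0022573)
-329 + N = -329 + 1/443 = -145746/443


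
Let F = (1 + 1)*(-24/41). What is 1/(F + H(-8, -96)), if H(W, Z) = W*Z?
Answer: 41/31440 ≈ 0.0013041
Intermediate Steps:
F = -48/41 (F = 2*(-24*1/41) = 2*(-24/41) = -48/41 ≈ -1.1707)
1/(F + H(-8, -96)) = 1/(-48/41 - 8*(-96)) = 1/(-48/41 + 768) = 1/(31440/41) = 41/31440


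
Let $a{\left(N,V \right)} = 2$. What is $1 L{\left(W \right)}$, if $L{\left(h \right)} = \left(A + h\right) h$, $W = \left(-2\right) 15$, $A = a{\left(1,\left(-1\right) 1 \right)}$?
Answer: $840$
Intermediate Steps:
$A = 2$
$W = -30$
$L{\left(h \right)} = h \left(2 + h\right)$ ($L{\left(h \right)} = \left(2 + h\right) h = h \left(2 + h\right)$)
$1 L{\left(W \right)} = 1 \left(- 30 \left(2 - 30\right)\right) = 1 \left(\left(-30\right) \left(-28\right)\right) = 1 \cdot 840 = 840$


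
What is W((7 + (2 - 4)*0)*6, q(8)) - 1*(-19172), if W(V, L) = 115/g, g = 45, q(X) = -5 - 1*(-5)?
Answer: 172571/9 ≈ 19175.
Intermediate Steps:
q(X) = 0 (q(X) = -5 + 5 = 0)
W(V, L) = 23/9 (W(V, L) = 115/45 = 115*(1/45) = 23/9)
W((7 + (2 - 4)*0)*6, q(8)) - 1*(-19172) = 23/9 - 1*(-19172) = 23/9 + 19172 = 172571/9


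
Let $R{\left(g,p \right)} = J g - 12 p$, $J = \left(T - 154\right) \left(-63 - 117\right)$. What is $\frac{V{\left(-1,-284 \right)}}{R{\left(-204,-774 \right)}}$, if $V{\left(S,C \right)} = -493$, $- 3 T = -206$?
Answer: $\frac{493}{3124152} \approx 0.0001578$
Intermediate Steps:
$T = \frac{206}{3}$ ($T = \left(- \frac{1}{3}\right) \left(-206\right) = \frac{206}{3} \approx 68.667$)
$J = 15360$ ($J = \left(\frac{206}{3} - 154\right) \left(-63 - 117\right) = \left(- \frac{256}{3}\right) \left(-180\right) = 15360$)
$R{\left(g,p \right)} = - 12 p + 15360 g$ ($R{\left(g,p \right)} = 15360 g - 12 p = - 12 p + 15360 g$)
$\frac{V{\left(-1,-284 \right)}}{R{\left(-204,-774 \right)}} = - \frac{493}{\left(-12\right) \left(-774\right) + 15360 \left(-204\right)} = - \frac{493}{9288 - 3133440} = - \frac{493}{-3124152} = \left(-493\right) \left(- \frac{1}{3124152}\right) = \frac{493}{3124152}$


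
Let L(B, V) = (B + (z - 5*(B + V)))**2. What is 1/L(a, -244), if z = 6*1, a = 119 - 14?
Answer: 1/649636 ≈ 1.5393e-6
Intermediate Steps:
a = 105
z = 6
L(B, V) = (6 - 5*V - 4*B)**2 (L(B, V) = (B + (6 - 5*(B + V)))**2 = (B + (6 + (-5*B - 5*V)))**2 = (B + (6 - 5*B - 5*V))**2 = (6 - 5*V - 4*B)**2)
1/L(a, -244) = 1/((-6 + 4*105 + 5*(-244))**2) = 1/((-6 + 420 - 1220)**2) = 1/((-806)**2) = 1/649636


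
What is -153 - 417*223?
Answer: -93144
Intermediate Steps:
-153 - 417*223 = -153 - 92991 = -93144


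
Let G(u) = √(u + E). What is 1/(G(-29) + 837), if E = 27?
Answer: 837/700571 - I*√2/700571 ≈ 0.0011947 - 2.0187e-6*I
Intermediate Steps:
G(u) = √(27 + u) (G(u) = √(u + 27) = √(27 + u))
1/(G(-29) + 837) = 1/(√(27 - 29) + 837) = 1/(√(-2) + 837) = 1/(I*√2 + 837) = 1/(837 + I*√2)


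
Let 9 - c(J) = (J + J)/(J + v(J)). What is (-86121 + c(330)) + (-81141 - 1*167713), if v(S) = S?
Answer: -334967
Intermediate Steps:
c(J) = 8 (c(J) = 9 - (J + J)/(J + J) = 9 - 2*J/(2*J) = 9 - 2*J*1/(2*J) = 9 - 1*1 = 9 - 1 = 8)
(-86121 + c(330)) + (-81141 - 1*167713) = (-86121 + 8) + (-81141 - 1*167713) = -86113 + (-81141 - 167713) = -86113 - 248854 = -334967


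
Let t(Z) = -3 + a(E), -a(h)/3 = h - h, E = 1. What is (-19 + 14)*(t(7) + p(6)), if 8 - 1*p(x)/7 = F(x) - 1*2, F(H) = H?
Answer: -125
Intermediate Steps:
p(x) = 70 - 7*x (p(x) = 56 - 7*(x - 1*2) = 56 - 7*(x - 2) = 56 - 7*(-2 + x) = 56 + (14 - 7*x) = 70 - 7*x)
a(h) = 0 (a(h) = -3*(h - h) = -3*0 = 0)
t(Z) = -3 (t(Z) = -3 + 0 = -3)
(-19 + 14)*(t(7) + p(6)) = (-19 + 14)*(-3 + (70 - 7*6)) = -5*(-3 + (70 - 42)) = -5*(-3 + 28) = -5*25 = -125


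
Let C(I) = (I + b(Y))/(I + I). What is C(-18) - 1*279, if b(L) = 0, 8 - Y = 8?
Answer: -557/2 ≈ -278.50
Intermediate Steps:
Y = 0 (Y = 8 - 1*8 = 8 - 8 = 0)
C(I) = 1/2 (C(I) = (I + 0)/(I + I) = I/((2*I)) = I*(1/(2*I)) = 1/2)
C(-18) - 1*279 = 1/2 - 1*279 = 1/2 - 279 = -557/2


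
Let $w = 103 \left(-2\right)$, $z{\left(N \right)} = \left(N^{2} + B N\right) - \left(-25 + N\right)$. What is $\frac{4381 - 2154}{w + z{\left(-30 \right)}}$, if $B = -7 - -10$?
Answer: $\frac{2227}{659} \approx 3.3794$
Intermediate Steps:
$B = 3$ ($B = -7 + 10 = 3$)
$z{\left(N \right)} = 25 + N^{2} + 2 N$ ($z{\left(N \right)} = \left(N^{2} + 3 N\right) - \left(-25 + N\right) = 25 + N^{2} + 2 N$)
$w = -206$
$\frac{4381 - 2154}{w + z{\left(-30 \right)}} = \frac{4381 - 2154}{-206 + \left(25 + \left(-30\right)^{2} + 2 \left(-30\right)\right)} = \frac{2227}{-206 + \left(25 + 900 - 60\right)} = \frac{2227}{-206 + 865} = \frac{2227}{659}$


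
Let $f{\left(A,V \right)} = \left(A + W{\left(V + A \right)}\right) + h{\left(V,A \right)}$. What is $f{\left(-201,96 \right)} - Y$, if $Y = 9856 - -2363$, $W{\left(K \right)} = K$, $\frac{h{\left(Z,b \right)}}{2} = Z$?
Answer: $-12333$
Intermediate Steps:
$h{\left(Z,b \right)} = 2 Z$
$f{\left(A,V \right)} = 2 A + 3 V$ ($f{\left(A,V \right)} = \left(A + \left(V + A\right)\right) + 2 V = \left(A + \left(A + V\right)\right) + 2 V = \left(V + 2 A\right) + 2 V = 2 A + 3 V$)
$Y = 12219$ ($Y = 9856 + 2363 = 12219$)
$f{\left(-201,96 \right)} - Y = \left(2 \left(-201\right) + 3 \cdot 96\right) - 12219 = \left(-402 + 288\right) - 12219 = -114 - 12219 = -12333$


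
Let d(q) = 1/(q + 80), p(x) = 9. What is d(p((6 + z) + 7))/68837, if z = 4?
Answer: 1/6126493 ≈ 1.6323e-7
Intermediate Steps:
d(q) = 1/(80 + q)
d(p((6 + z) + 7))/68837 = 1/((80 + 9)*68837) = (1/68837)/89 = (1/89)*(1/68837) = 1/6126493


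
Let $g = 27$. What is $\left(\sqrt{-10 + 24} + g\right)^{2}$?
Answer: $\left(27 + \sqrt{14}\right)^{2} \approx 945.05$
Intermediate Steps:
$\left(\sqrt{-10 + 24} + g\right)^{2} = \left(\sqrt{-10 + 24} + 27\right)^{2} = \left(\sqrt{14} + 27\right)^{2} = \left(27 + \sqrt{14}\right)^{2}$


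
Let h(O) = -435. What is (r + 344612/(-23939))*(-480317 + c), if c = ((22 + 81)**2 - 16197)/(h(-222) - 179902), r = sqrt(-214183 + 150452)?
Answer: 29849919686703492/4317087443 - 86618921241*I*sqrt(63731)/180337 ≈ 6.9144e+6 - 1.2126e+8*I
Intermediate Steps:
r = I*sqrt(63731) (r = sqrt(-63731) = I*sqrt(63731) ≈ 252.45*I)
c = 5588/180337 (c = ((22 + 81)**2 - 16197)/(-435 - 179902) = (103**2 - 16197)/(-180337) = (10609 - 16197)*(-1/180337) = -5588*(-1/180337) = 5588/180337 ≈ 0.030986)
(r + 344612/(-23939))*(-480317 + c) = (I*sqrt(63731) + 344612/(-23939))*(-480317 + 5588/180337) = (I*sqrt(63731) + 344612*(-1/23939))*(-86618921241/180337) = (I*sqrt(63731) - 344612/23939)*(-86618921241/180337) = (-344612/23939 + I*sqrt(63731))*(-86618921241/180337) = 29849919686703492/4317087443 - 86618921241*I*sqrt(63731)/180337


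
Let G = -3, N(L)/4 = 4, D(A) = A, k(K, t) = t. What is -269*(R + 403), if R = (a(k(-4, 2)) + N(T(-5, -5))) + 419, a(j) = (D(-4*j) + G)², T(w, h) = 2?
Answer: -257971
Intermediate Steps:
N(L) = 16 (N(L) = 4*4 = 16)
a(j) = (-3 - 4*j)² (a(j) = (-4*j - 3)² = (-3 - 4*j)²)
R = 556 (R = ((3 + 4*2)² + 16) + 419 = ((3 + 8)² + 16) + 419 = (11² + 16) + 419 = (121 + 16) + 419 = 137 + 419 = 556)
-269*(R + 403) = -269*(556 + 403) = -269*959 = -257971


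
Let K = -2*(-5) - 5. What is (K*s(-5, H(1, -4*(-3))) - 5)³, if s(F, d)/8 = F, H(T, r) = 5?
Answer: -8615125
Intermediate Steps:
s(F, d) = 8*F
K = 5 (K = 10 - 5 = 5)
(K*s(-5, H(1, -4*(-3))) - 5)³ = (5*(8*(-5)) - 5)³ = (5*(-40) - 5)³ = (-200 - 5)³ = (-205)³ = -8615125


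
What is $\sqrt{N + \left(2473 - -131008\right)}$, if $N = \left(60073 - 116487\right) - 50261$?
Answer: $\sqrt{26806} \approx 163.73$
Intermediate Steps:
$N = -106675$ ($N = -56414 - 50261 = -106675$)
$\sqrt{N + \left(2473 - -131008\right)} = \sqrt{-106675 + \left(2473 - -131008\right)} = \sqrt{-106675 + \left(2473 + 131008\right)} = \sqrt{-106675 + 133481} = \sqrt{26806}$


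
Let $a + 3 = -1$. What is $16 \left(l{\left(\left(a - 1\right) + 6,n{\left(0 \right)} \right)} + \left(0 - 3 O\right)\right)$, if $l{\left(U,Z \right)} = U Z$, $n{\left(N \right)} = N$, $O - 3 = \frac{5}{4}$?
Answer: $-204$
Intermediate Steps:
$O = \frac{17}{4}$ ($O = 3 + \frac{5}{4} = \frac{17}{4} \approx 4.25$)
$a = -4$ ($a = -3 - 1 = -4$)
$16 \left(l{\left(\left(a - 1\right) + 6,n{\left(0 \right)} \right)} + \left(0 - 3 O\right)\right) = 16 \left(\left(\left(-4 - 1\right) + 6\right) 0 + \left(0 - \frac{51}{4}\right)\right) = 16 \left(\left(-5 + 6\right) 0 + \left(0 - \frac{51}{4}\right)\right) = 16 \left(1 \cdot 0 - \frac{51}{4}\right) = 16 \left(0 - \frac{51}{4}\right) = 16 \left(- \frac{51}{4}\right) = -204$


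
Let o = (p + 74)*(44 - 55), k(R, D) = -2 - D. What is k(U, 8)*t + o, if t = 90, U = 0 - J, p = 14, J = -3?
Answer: -1868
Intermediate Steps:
U = 3 (U = 0 - 1*(-3) = 0 + 3 = 3)
o = -968 (o = (14 + 74)*(44 - 55) = 88*(-11) = -968)
k(U, 8)*t + o = (-2 - 1*8)*90 - 968 = (-2 - 8)*90 - 968 = -10*90 - 968 = -900 - 968 = -1868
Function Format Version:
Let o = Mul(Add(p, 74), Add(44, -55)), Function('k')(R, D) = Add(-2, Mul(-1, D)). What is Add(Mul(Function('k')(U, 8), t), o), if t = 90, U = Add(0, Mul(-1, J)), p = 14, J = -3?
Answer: -1868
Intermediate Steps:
U = 3 (U = Add(0, Mul(-1, -3)) = Add(0, 3) = 3)
o = -968 (o = Mul(Add(14, 74), Add(44, -55)) = Mul(88, -11) = -968)
Add(Mul(Function('k')(U, 8), t), o) = Add(Mul(Add(-2, Mul(-1, 8)), 90), -968) = Add(Mul(Add(-2, -8), 90), -968) = Add(Mul(-10, 90), -968) = Add(-900, -968) = -1868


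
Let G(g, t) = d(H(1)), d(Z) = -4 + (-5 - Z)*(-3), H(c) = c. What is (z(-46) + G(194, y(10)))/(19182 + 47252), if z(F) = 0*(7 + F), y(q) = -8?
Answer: 7/33217 ≈ 0.00021074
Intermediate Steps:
z(F) = 0
d(Z) = 11 + 3*Z (d(Z) = -4 + (15 + 3*Z) = 11 + 3*Z)
G(g, t) = 14 (G(g, t) = 11 + 3*1 = 11 + 3 = 14)
(z(-46) + G(194, y(10)))/(19182 + 47252) = (0 + 14)/(19182 + 47252) = 14/66434 = 14*(1/66434) = 7/33217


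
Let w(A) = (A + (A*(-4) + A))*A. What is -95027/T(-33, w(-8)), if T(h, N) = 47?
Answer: -95027/47 ≈ -2021.9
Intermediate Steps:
w(A) = -2*A**2 (w(A) = (A + (-4*A + A))*A = (A - 3*A)*A = (-2*A)*A = -2*A**2)
-95027/T(-33, w(-8)) = -95027/47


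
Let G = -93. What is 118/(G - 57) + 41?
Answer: 3016/75 ≈ 40.213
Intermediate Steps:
118/(G - 57) + 41 = 118/(-93 - 57) + 41 = 118/(-150) + 41 = -1/150*118 + 41 = -59/75 + 41 = 3016/75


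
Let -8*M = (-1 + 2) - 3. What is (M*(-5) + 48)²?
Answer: 34969/16 ≈ 2185.6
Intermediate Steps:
M = ¼ (M = -((-1 + 2) - 3)/8 = -(1 - 3)/8 = -⅛*(-2) = ¼ ≈ 0.25000)
(M*(-5) + 48)² = ((¼)*(-5) + 48)² = (-5/4 + 48)² = (187/4)² = 34969/16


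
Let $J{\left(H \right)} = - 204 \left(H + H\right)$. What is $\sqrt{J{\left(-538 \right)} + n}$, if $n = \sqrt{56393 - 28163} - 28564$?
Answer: $\sqrt{190940 + \sqrt{28230}} \approx 437.16$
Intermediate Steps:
$J{\left(H \right)} = - 408 H$ ($J{\left(H \right)} = - 204 \cdot 2 H = - 408 H$)
$n = -28564 + \sqrt{28230}$ ($n = \sqrt{28230} - 28564 = -28564 + \sqrt{28230} \approx -28396.0$)
$\sqrt{J{\left(-538 \right)} + n} = \sqrt{\left(-408\right) \left(-538\right) - \left(28564 - \sqrt{28230}\right)} = \sqrt{219504 - \left(28564 - \sqrt{28230}\right)} = \sqrt{190940 + \sqrt{28230}}$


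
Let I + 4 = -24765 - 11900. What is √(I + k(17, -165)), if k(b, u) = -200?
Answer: I*√36869 ≈ 192.01*I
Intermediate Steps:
I = -36669 (I = -4 + (-24765 - 11900) = -4 - 36665 = -36669)
√(I + k(17, -165)) = √(-36669 - 200) = √(-36869) = I*√36869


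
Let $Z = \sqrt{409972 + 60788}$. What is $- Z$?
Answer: $- 2 \sqrt{117690} \approx -686.12$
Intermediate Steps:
$Z = 2 \sqrt{117690}$ ($Z = \sqrt{470760} = 2 \sqrt{117690} \approx 686.12$)
$- Z = - 2 \sqrt{117690}$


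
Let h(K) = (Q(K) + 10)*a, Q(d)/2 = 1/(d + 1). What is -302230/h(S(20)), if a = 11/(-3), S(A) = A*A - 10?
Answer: 59085965/7172 ≈ 8238.4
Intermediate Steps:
S(A) = -10 + A² (S(A) = A² - 10 = -10 + A²)
Q(d) = 2/(1 + d) (Q(d) = 2/(d + 1) = 2/(1 + d))
a = -11/3 (a = 11*(-⅓) = -11/3 ≈ -3.6667)
h(K) = -110/3 - 22/(3*(1 + K)) (h(K) = (2/(1 + K) + 10)*(-11/3) = (10 + 2/(1 + K))*(-11/3) = -110/3 - 22/(3*(1 + K)))
-302230/h(S(20)) = -302230*3*(1 + (-10 + 20²))/(22*(-6 - 5*(-10 + 20²))) = -302230*3*(1 + (-10 + 400))/(22*(-6 - 5*(-10 + 400))) = -302230*3*(1 + 390)/(22*(-6 - 5*390)) = -302230*1173/(22*(-6 - 1950)) = -302230/((22/3)*(1/391)*(-1956)) = -302230/(-14344/391) = -302230*(-391/14344) = 59085965/7172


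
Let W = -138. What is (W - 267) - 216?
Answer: -621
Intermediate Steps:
(W - 267) - 216 = (-138 - 267) - 216 = -405 - 216 = -621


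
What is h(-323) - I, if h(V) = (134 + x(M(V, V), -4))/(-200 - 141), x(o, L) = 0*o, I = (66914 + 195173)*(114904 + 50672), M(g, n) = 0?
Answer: -14797803135326/341 ≈ -4.3395e+10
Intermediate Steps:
I = 43395317112 (I = 262087*165576 = 43395317112)
x(o, L) = 0
h(V) = -134/341 (h(V) = (134 + 0)/(-200 - 141) = 134/(-341) = 134*(-1/341) = -134/341)
h(-323) - I = -134/341 - 1*43395317112 = -134/341 - 43395317112 = -14797803135326/341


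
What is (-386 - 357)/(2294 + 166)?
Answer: -743/2460 ≈ -0.30203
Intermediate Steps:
(-386 - 357)/(2294 + 166) = -743/2460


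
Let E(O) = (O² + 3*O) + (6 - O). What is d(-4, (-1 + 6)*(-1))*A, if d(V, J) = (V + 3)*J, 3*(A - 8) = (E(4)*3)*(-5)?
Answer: -710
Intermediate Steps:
E(O) = 6 + O² + 2*O
A = -142 (A = 8 + (((6 + 4² + 2*4)*3)*(-5))/3 = 8 + (((6 + 16 + 8)*3)*(-5))/3 = 8 + ((30*3)*(-5))/3 = 8 + (90*(-5))/3 = 8 + (⅓)*(-450) = 8 - 150 = -142)
d(V, J) = J*(3 + V) (d(V, J) = (3 + V)*J = J*(3 + V))
d(-4, (-1 + 6)*(-1))*A = (((-1 + 6)*(-1))*(3 - 4))*(-142) = ((5*(-1))*(-1))*(-142) = -5*(-1)*(-142) = 5*(-142) = -710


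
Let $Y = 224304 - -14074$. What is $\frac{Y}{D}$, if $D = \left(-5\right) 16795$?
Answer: $- \frac{238378}{83975} \approx -2.8387$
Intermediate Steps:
$Y = 238378$ ($Y = 224304 + 14074 = 238378$)
$D = -83975$
$\frac{Y}{D} = \frac{238378}{-83975} = 238378 \left(- \frac{1}{83975}\right) = - \frac{238378}{83975}$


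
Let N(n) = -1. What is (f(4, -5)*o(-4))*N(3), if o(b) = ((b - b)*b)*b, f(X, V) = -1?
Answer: 0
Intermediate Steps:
o(b) = 0 (o(b) = (0*b)*b = 0*b = 0)
(f(4, -5)*o(-4))*N(3) = -1*0*(-1) = 0*(-1) = 0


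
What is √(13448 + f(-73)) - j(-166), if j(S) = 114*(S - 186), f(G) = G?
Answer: 40128 + 5*√535 ≈ 40244.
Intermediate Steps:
j(S) = -21204 + 114*S (j(S) = 114*(-186 + S) = -21204 + 114*S)
√(13448 + f(-73)) - j(-166) = √(13448 - 73) - (-21204 + 114*(-166)) = √13375 - (-21204 - 18924) = 5*√535 - 1*(-40128) = 5*√535 + 40128 = 40128 + 5*√535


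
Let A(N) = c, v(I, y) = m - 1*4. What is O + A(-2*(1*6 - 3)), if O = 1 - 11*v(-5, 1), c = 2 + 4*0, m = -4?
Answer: 91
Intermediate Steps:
v(I, y) = -8 (v(I, y) = -4 - 1*4 = -4 - 4 = -8)
c = 2 (c = 2 + 0 = 2)
A(N) = 2
O = 89 (O = 1 - 11*(-8) = 1 + 88 = 89)
O + A(-2*(1*6 - 3)) = 89 + 2 = 91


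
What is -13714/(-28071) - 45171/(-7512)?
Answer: 457004903/70289784 ≈ 6.5017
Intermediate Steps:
-13714/(-28071) - 45171/(-7512) = -13714*(-1/28071) - 45171*(-1/7512) = 13714/28071 + 15057/2504 = 457004903/70289784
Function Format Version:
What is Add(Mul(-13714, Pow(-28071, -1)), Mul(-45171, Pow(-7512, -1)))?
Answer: Rational(457004903, 70289784) ≈ 6.5017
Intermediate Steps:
Add(Mul(-13714, Pow(-28071, -1)), Mul(-45171, Pow(-7512, -1))) = Add(Mul(-13714, Rational(-1, 28071)), Mul(-45171, Rational(-1, 7512))) = Add(Rational(13714, 28071), Rational(15057, 2504)) = Rational(457004903, 70289784)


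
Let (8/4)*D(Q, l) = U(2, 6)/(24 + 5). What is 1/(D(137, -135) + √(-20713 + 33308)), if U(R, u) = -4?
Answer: 58/10592391 + 841*√12595/10592391 ≈ 0.0089160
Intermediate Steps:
D(Q, l) = -2/29 (D(Q, l) = (-4/(24 + 5))/2 = (-4/29)/2 = (-4*1/29)/2 = (½)*(-4/29) = -2/29)
1/(D(137, -135) + √(-20713 + 33308)) = 1/(-2/29 + √(-20713 + 33308)) = 1/(-2/29 + √12595)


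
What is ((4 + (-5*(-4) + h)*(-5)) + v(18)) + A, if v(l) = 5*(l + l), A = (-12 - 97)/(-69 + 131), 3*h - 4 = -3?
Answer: 14987/186 ≈ 80.575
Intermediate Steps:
h = ⅓ (h = 4/3 + (⅓)*(-3) = 4/3 - 1 = ⅓ ≈ 0.33333)
A = -109/62 ≈ -1.7581
v(l) = 10*l (v(l) = 5*(2*l) = 10*l)
((4 + (-5*(-4) + h)*(-5)) + v(18)) + A = ((4 + (-5*(-4) + ⅓)*(-5)) + 10*18) - 109/62 = ((4 + (20 + ⅓)*(-5)) + 180) - 109/62 = ((4 + (61/3)*(-5)) + 180) - 109/62 = ((4 - 305/3) + 180) - 109/62 = (-293/3 + 180) - 109/62 = 247/3 - 109/62 = 14987/186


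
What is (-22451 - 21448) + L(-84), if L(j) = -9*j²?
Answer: -107403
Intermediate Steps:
(-22451 - 21448) + L(-84) = (-22451 - 21448) - 9*(-84)² = -43899 - 9*7056 = -43899 - 63504 = -107403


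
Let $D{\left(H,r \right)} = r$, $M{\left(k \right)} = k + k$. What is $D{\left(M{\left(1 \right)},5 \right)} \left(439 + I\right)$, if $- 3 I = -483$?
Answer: $3000$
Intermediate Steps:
$M{\left(k \right)} = 2 k$
$I = 161$ ($I = \left(- \frac{1}{3}\right) \left(-483\right) = 161$)
$D{\left(M{\left(1 \right)},5 \right)} \left(439 + I\right) = 5 \left(439 + 161\right) = 5 \cdot 600 = 3000$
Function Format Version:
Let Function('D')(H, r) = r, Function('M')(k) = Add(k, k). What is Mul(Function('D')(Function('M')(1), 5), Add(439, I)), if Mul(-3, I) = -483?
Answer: 3000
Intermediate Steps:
Function('M')(k) = Mul(2, k)
I = 161 (I = Mul(Rational(-1, 3), -483) = 161)
Mul(Function('D')(Function('M')(1), 5), Add(439, I)) = Mul(5, Add(439, 161)) = Mul(5, 600) = 3000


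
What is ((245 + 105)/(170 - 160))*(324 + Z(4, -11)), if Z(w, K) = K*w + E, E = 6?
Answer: 10010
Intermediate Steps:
Z(w, K) = 6 + K*w (Z(w, K) = K*w + 6 = 6 + K*w)
((245 + 105)/(170 - 160))*(324 + Z(4, -11)) = ((245 + 105)/(170 - 160))*(324 + (6 - 11*4)) = (350/10)*(324 + (6 - 44)) = (350*(1/10))*(324 - 38) = 35*286 = 10010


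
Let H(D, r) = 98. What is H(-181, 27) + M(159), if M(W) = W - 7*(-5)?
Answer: 292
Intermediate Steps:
M(W) = 35 + W (M(W) = W + 35 = 35 + W)
H(-181, 27) + M(159) = 98 + (35 + 159) = 98 + 194 = 292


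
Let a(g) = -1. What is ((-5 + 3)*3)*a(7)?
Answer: 6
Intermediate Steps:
((-5 + 3)*3)*a(7) = ((-5 + 3)*3)*(-1) = -2*3*(-1) = -6*(-1) = 6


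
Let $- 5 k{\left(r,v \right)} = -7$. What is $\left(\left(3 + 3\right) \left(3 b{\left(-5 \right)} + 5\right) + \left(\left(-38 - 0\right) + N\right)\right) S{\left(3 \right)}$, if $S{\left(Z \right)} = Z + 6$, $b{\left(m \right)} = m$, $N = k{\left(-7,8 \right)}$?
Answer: $- \frac{4347}{5} \approx -869.4$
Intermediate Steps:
$k{\left(r,v \right)} = \frac{7}{5}$ ($k{\left(r,v \right)} = \left(- \frac{1}{5}\right) \left(-7\right) = \frac{7}{5}$)
$N = \frac{7}{5} \approx 1.4$
$S{\left(Z \right)} = 6 + Z$
$\left(\left(3 + 3\right) \left(3 b{\left(-5 \right)} + 5\right) + \left(\left(-38 - 0\right) + N\right)\right) S{\left(3 \right)} = \left(\left(3 + 3\right) \left(3 \left(-5\right) + 5\right) + \left(\left(-38 - 0\right) + \frac{7}{5}\right)\right) \left(6 + 3\right) = \left(6 \left(-15 + 5\right) + \left(\left(-38 + 0\right) + \frac{7}{5}\right)\right) 9 = \left(6 \left(-10\right) + \left(-38 + \frac{7}{5}\right)\right) 9 = \left(-60 - \frac{183}{5}\right) 9 = \left(- \frac{483}{5}\right) 9 = - \frac{4347}{5}$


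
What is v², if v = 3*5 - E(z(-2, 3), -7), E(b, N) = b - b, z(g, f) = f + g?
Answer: 225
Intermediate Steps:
E(b, N) = 0
v = 15 (v = 3*5 - 1*0 = 15 + 0 = 15)
v² = 15² = 225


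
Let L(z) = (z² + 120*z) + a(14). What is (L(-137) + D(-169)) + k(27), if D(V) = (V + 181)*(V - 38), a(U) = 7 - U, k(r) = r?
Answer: -135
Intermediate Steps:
D(V) = (-38 + V)*(181 + V) (D(V) = (181 + V)*(-38 + V) = (-38 + V)*(181 + V))
L(z) = -7 + z² + 120*z (L(z) = (z² + 120*z) + (7 - 1*14) = (z² + 120*z) + (7 - 14) = (z² + 120*z) - 7 = -7 + z² + 120*z)
(L(-137) + D(-169)) + k(27) = ((-7 + (-137)² + 120*(-137)) + (-6878 + (-169)² + 143*(-169))) + 27 = ((-7 + 18769 - 16440) + (-6878 + 28561 - 24167)) + 27 = (2322 - 2484) + 27 = -162 + 27 = -135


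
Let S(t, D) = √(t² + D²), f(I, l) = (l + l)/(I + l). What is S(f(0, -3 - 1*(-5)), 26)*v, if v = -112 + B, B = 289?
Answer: 354*√170 ≈ 4615.6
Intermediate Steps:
f(I, l) = 2*l/(I + l) (f(I, l) = (2*l)/(I + l) = 2*l/(I + l))
S(t, D) = √(D² + t²)
v = 177 (v = -112 + 289 = 177)
S(f(0, -3 - 1*(-5)), 26)*v = √(26² + (2*(-3 - 1*(-5))/(0 + (-3 - 1*(-5))))²)*177 = √(676 + (2*(-3 + 5)/(0 + (-3 + 5)))²)*177 = √(676 + (2*2/(0 + 2))²)*177 = √(676 + (2*2/2)²)*177 = √(676 + (2*2*(½))²)*177 = √(676 + 2²)*177 = √(676 + 4)*177 = √680*177 = (2*√170)*177 = 354*√170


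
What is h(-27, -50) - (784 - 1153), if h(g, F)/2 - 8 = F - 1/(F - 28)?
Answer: 11116/39 ≈ 285.03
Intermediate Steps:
h(g, F) = 16 - 2/(-28 + F) + 2*F (h(g, F) = 16 + 2*(F - 1/(F - 28)) = 16 + 2*(F - 1/(-28 + F)) = 16 + (-2/(-28 + F) + 2*F) = 16 - 2/(-28 + F) + 2*F)
h(-27, -50) - (784 - 1153) = 2*(-225 + (-50)² - 20*(-50))/(-28 - 50) - (784 - 1153) = 2*(-225 + 2500 + 1000)/(-78) - 1*(-369) = 2*(-1/78)*3275 + 369 = -3275/39 + 369 = 11116/39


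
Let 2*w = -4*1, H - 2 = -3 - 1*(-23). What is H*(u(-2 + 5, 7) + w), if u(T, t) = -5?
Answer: -154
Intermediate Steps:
H = 22 (H = 2 + (-3 - 1*(-23)) = 2 + (-3 + 23) = 2 + 20 = 22)
w = -2 (w = (-4*1)/2 = (½)*(-4) = -2)
H*(u(-2 + 5, 7) + w) = 22*(-5 - 2) = 22*(-7) = -154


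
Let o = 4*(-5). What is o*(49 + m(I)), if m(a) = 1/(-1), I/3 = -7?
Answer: -960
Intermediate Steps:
I = -21 (I = 3*(-7) = -21)
m(a) = -1
o = -20
o*(49 + m(I)) = -20*(49 - 1) = -20*48 = -960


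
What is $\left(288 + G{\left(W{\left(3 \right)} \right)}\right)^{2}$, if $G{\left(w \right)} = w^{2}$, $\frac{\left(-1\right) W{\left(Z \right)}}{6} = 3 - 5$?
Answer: $186624$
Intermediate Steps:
$W{\left(Z \right)} = 12$ ($W{\left(Z \right)} = - 6 \left(3 - 5\right) = \left(-6\right) \left(-2\right) = 12$)
$\left(288 + G{\left(W{\left(3 \right)} \right)}\right)^{2} = \left(288 + 12^{2}\right)^{2} = \left(288 + 144\right)^{2} = 432^{2} = 186624$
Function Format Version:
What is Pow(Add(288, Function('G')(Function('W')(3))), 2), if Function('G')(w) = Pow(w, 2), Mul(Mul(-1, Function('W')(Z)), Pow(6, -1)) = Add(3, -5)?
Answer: 186624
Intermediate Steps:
Function('W')(Z) = 12 (Function('W')(Z) = Mul(-6, Add(3, -5)) = Mul(-6, -2) = 12)
Pow(Add(288, Function('G')(Function('W')(3))), 2) = Pow(Add(288, Pow(12, 2)), 2) = Pow(Add(288, 144), 2) = Pow(432, 2) = 186624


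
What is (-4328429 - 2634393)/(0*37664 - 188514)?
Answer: 3481411/94257 ≈ 36.935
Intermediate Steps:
(-4328429 - 2634393)/(0*37664 - 188514) = -6962822/(0 - 188514) = -6962822/(-188514) = -6962822*(-1/188514) = 3481411/94257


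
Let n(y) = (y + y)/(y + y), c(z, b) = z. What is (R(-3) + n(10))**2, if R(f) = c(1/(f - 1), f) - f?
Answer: 225/16 ≈ 14.063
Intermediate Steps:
n(y) = 1 (n(y) = (2*y)/((2*y)) = (2*y)*(1/(2*y)) = 1)
R(f) = 1/(-1 + f) - f (R(f) = 1/(f - 1) - f = 1/(-1 + f) - f)
(R(-3) + n(10))**2 = ((1 - 1*(-3)*(-1 - 3))/(-1 - 3) + 1)**2 = ((1 - 1*(-3)*(-4))/(-4) + 1)**2 = (-(1 - 12)/4 + 1)**2 = (-1/4*(-11) + 1)**2 = (11/4 + 1)**2 = (15/4)**2 = 225/16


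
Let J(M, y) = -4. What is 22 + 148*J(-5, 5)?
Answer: -570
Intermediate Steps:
22 + 148*J(-5, 5) = 22 + 148*(-4) = 22 - 592 = -570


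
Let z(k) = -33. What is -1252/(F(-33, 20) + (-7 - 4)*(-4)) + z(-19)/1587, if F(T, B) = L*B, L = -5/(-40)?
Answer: -1325639/49197 ≈ -26.946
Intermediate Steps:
L = 1/8 (L = -5*(-1/40) = 1/8 ≈ 0.12500)
F(T, B) = B/8
-1252/(F(-33, 20) + (-7 - 4)*(-4)) + z(-19)/1587 = -1252/((1/8)*20 + (-7 - 4)*(-4)) - 33/1587 = -1252/(5/2 - 11*(-4)) - 33*1/1587 = -1252/(5/2 + 44) - 11/529 = -1252/93/2 - 11/529 = -1252*2/93 - 11/529 = -2504/93 - 11/529 = -1325639/49197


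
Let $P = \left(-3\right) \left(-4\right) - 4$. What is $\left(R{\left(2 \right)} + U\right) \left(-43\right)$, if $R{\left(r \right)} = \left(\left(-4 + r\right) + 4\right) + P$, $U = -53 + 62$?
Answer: $-817$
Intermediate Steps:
$U = 9$
$P = 8$ ($P = 12 - 4 = 8$)
$R{\left(r \right)} = 8 + r$ ($R{\left(r \right)} = \left(\left(-4 + r\right) + 4\right) + 8 = r + 8 = 8 + r$)
$\left(R{\left(2 \right)} + U\right) \left(-43\right) = \left(\left(8 + 2\right) + 9\right) \left(-43\right) = \left(10 + 9\right) \left(-43\right) = 19 \left(-43\right) = -817$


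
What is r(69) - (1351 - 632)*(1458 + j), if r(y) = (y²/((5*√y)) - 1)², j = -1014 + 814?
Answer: -22284016/25 - 138*√69/5 ≈ -8.9159e+5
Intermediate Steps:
j = -200
r(y) = (-1 + y^(3/2)/5)² (r(y) = (y²*(1/(5*√y)) - 1)² = (y^(3/2)/5 - 1)² = (-1 + y^(3/2)/5)²)
r(69) - (1351 - 632)*(1458 + j) = (1 - 138*√69/5 + (1/25)*69³) - (1351 - 632)*(1458 - 200) = (1 - 138*√69/5 + (1/25)*328509) - 719*1258 = (1 - 138*√69/5 + 328509/25) - 1*904502 = (328534/25 - 138*√69/5) - 904502 = -22284016/25 - 138*√69/5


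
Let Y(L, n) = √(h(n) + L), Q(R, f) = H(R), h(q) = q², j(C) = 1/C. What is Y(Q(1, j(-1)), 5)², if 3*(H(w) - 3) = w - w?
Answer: 28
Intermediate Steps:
H(w) = 3 (H(w) = 3 + (w - w)/3 = 3 + (⅓)*0 = 3 + 0 = 3)
Q(R, f) = 3
Y(L, n) = √(L + n²) (Y(L, n) = √(n² + L) = √(L + n²))
Y(Q(1, j(-1)), 5)² = (√(3 + 5²))² = (√(3 + 25))² = (√28)² = (2*√7)² = 28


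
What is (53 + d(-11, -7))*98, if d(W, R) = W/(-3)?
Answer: 16660/3 ≈ 5553.3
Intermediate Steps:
d(W, R) = -W/3 (d(W, R) = W*(-1/3) = -W/3)
(53 + d(-11, -7))*98 = (53 - 1/3*(-11))*98 = (53 + 11/3)*98 = (170/3)*98 = 16660/3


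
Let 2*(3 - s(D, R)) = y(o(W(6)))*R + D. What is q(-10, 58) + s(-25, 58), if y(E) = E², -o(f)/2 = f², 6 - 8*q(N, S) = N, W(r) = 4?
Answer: -59357/2 ≈ -29679.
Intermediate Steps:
q(N, S) = ¾ - N/8
o(f) = -2*f²
s(D, R) = 3 - 512*R - D/2 (s(D, R) = 3 - ((-2*4²)²*R + D)/2 = 3 - ((-2*16)²*R + D)/2 = 3 - ((-32)²*R + D)/2 = 3 - (1024*R + D)/2 = 3 - (D + 1024*R)/2 = 3 + (-512*R - D/2) = 3 - 512*R - D/2)
q(-10, 58) + s(-25, 58) = (¾ - ⅛*(-10)) + (3 - 512*58 - ½*(-25)) = (¾ + 5/4) + (3 - 29696 + 25/2) = 2 - 59361/2 = -59357/2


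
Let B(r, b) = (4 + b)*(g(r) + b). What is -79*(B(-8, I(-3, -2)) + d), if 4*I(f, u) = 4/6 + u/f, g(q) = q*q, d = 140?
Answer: -297751/9 ≈ -33083.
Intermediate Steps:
g(q) = q**2
I(f, u) = 1/6 + u/(4*f) (I(f, u) = (4/6 + u/f)/4 = (4*(1/6) + u/f)/4 = (2/3 + u/f)/4 = 1/6 + u/(4*f))
B(r, b) = (4 + b)*(b + r**2) (B(r, b) = (4 + b)*(r**2 + b) = (4 + b)*(b + r**2))
-79*(B(-8, I(-3, -2)) + d) = -79*(((((1/4)*(-2) + (1/6)*(-3))/(-3))**2 + 4*(((1/4)*(-2) + (1/6)*(-3))/(-3)) + 4*(-8)**2 + (((1/4)*(-2) + (1/6)*(-3))/(-3))*(-8)**2) + 140) = -79*(((-(-1/2 - 1/2)/3)**2 + 4*(-(-1/2 - 1/2)/3) + 4*64 - (-1/2 - 1/2)/3*64) + 140) = -79*(((-1/3*(-1))**2 + 4*(-1/3*(-1)) + 256 - 1/3*(-1)*64) + 140) = -79*(((1/3)**2 + 4*(1/3) + 256 + (1/3)*64) + 140) = -79*((1/9 + 4/3 + 256 + 64/3) + 140) = -79*(2509/9 + 140) = -79*3769/9 = -297751/9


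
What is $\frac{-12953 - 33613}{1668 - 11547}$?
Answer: $\frac{15522}{3293} \approx 4.7136$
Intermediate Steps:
$\frac{-12953 - 33613}{1668 - 11547} = - \frac{46566}{-9879} = \left(-46566\right) \left(- \frac{1}{9879}\right) = \frac{15522}{3293}$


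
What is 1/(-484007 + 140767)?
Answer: -1/343240 ≈ -2.9134e-6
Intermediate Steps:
1/(-484007 + 140767) = 1/(-343240) = -1/343240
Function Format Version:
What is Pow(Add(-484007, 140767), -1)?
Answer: Rational(-1, 343240) ≈ -2.9134e-6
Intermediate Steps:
Pow(Add(-484007, 140767), -1) = Pow(-343240, -1) = Rational(-1, 343240)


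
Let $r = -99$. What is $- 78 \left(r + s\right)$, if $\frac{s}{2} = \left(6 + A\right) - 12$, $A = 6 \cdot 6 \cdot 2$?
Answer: $-2574$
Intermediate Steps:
$A = 72$ ($A = 36 \cdot 2 = 72$)
$s = 132$ ($s = 2 \left(\left(6 + 72\right) - 12\right) = 2 \left(78 - 12\right) = 2 \cdot 66 = 132$)
$- 78 \left(r + s\right) = - 78 \left(-99 + 132\right) = \left(-78\right) 33 = -2574$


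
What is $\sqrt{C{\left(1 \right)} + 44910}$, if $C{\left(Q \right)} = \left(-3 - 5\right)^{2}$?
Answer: $\sqrt{44974} \approx 212.07$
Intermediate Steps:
$C{\left(Q \right)} = 64$ ($C{\left(Q \right)} = \left(-8\right)^{2} = 64$)
$\sqrt{C{\left(1 \right)} + 44910} = \sqrt{64 + 44910} = \sqrt{44974}$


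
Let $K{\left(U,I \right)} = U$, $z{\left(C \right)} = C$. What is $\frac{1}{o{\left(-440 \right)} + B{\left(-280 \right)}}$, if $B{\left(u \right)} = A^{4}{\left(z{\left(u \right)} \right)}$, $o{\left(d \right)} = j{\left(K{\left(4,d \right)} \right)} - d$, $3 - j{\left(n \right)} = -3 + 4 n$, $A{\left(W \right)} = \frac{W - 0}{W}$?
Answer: $\frac{1}{431} \approx 0.0023202$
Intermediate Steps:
$A{\left(W \right)} = 1$ ($A{\left(W \right)} = \frac{W + 0}{W} = \frac{W}{W} = 1$)
$j{\left(n \right)} = 6 - 4 n$ ($j{\left(n \right)} = 3 - \left(-3 + 4 n\right) = 6 - 4 n$)
$o{\left(d \right)} = -10 - d$ ($o{\left(d \right)} = \left(6 - 16\right) - d = -10 - d$)
$B{\left(u \right)} = 1$ ($B{\left(u \right)} = 1^{4} = 1$)
$\frac{1}{o{\left(-440 \right)} + B{\left(-280 \right)}} = \frac{1}{\left(-10 - -440\right) + 1} = \frac{1}{\left(-10 + 440\right) + 1} = \frac{1}{430 + 1} = \frac{1}{431}$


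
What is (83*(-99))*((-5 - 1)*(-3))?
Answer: -147906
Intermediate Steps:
(83*(-99))*((-5 - 1)*(-3)) = -(-49302)*(-3) = -8217*18 = -147906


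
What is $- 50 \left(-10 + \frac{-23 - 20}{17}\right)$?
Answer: $\frac{10650}{17} \approx 626.47$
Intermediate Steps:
$- 50 \left(-10 + \frac{-23 - 20}{17}\right) = - 50 \left(-10 - \frac{43}{17}\right) = \left(-50\right) \left(- \frac{213}{17}\right) = \frac{10650}{17}$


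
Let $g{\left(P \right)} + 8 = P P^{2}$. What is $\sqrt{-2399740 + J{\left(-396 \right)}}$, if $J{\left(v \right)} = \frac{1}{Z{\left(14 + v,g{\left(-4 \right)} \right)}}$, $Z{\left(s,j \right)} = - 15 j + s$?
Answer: $\frac{i \sqrt{1169162926262}}{698} \approx 1549.1 i$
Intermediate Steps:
$g{\left(P \right)} = -8 + P^{3}$ ($g{\left(P \right)} = -8 + P P^{2} = -8 + P^{3}$)
$Z{\left(s,j \right)} = s - 15 j$
$J{\left(v \right)} = \frac{1}{1094 + v}$ ($J{\left(v \right)} = \frac{1}{\left(14 + v\right) - 15 \left(-8 + \left(-4\right)^{3}\right)} = \frac{1}{\left(14 + v\right) - 15 \left(-8 - 64\right)} = \frac{1}{\left(14 + v\right) - -1080} = \frac{1}{\left(14 + v\right) + 1080} = \frac{1}{1094 + v}$)
$\sqrt{-2399740 + J{\left(-396 \right)}} = \sqrt{-2399740 + \frac{1}{1094 - 396}} = \sqrt{-2399740 + \frac{1}{698}} = \sqrt{- \frac{1675018519}{698}} = \frac{i \sqrt{1169162926262}}{698}$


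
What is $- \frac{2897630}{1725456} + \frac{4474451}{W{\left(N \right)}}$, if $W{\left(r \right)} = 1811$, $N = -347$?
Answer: $\frac{3857610358363}{1562400408} \approx 2469.0$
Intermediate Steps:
$- \frac{2897630}{1725456} + \frac{4474451}{W{\left(N \right)}} = - \frac{2897630}{1725456} + \frac{4474451}{1811} = \left(-2897630\right) \frac{1}{1725456} + 4474451 \cdot \frac{1}{1811} = - \frac{1448815}{862728} + \frac{4474451}{1811} = \frac{3857610358363}{1562400408}$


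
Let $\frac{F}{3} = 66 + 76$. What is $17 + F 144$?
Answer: $61361$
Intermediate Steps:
$F = 426$ ($F = 3 \left(66 + 76\right) = 3 \cdot 142 = 426$)
$17 + F 144 = 17 + 426 \cdot 144 = 17 + 61344 = 61361$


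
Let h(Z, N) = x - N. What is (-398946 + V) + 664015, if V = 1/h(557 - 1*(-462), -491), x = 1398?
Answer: 500715342/1889 ≈ 2.6507e+5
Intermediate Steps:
h(Z, N) = 1398 - N
V = 1/1889 (V = 1/(1398 - 1*(-491)) = 1/(1398 + 491) = 1/1889 ≈ 0.00052938)
(-398946 + V) + 664015 = (-398946 + 1/1889) + 664015 = -753608993/1889 + 664015 = 500715342/1889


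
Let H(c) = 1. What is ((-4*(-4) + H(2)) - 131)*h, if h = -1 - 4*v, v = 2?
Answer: 1026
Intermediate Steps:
h = -9 (h = -1 - 4*2 = -1 - 8 = -9)
((-4*(-4) + H(2)) - 131)*h = ((-4*(-4) + 1) - 131)*(-9) = ((16 + 1) - 131)*(-9) = (17 - 131)*(-9) = -114*(-9) = 1026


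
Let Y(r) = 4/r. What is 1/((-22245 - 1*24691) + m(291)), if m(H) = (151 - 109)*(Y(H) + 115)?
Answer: -97/4084226 ≈ -2.3750e-5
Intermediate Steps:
m(H) = 4830 + 168/H (m(H) = (151 - 109)*(4/H + 115) = 42*(115 + 4/H) = 4830 + 168/H)
1/((-22245 - 1*24691) + m(291)) = 1/((-22245 - 1*24691) + (4830 + 168/291)) = 1/((-22245 - 24691) + (4830 + 168*(1/291))) = 1/(-46936 + (4830 + 56/97)) = 1/(-46936 + 468566/97) = 1/(-4084226/97) = -97/4084226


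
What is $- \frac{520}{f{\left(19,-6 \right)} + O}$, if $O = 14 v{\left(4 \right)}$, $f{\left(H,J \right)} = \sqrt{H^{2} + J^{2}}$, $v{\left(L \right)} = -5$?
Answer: $\frac{36400}{4503} + \frac{520 \sqrt{397}}{4503} \approx 10.384$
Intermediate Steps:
$O = -70$ ($O = 14 \left(-5\right) = -70$)
$- \frac{520}{f{\left(19,-6 \right)} + O} = - \frac{520}{\sqrt{19^{2} + \left(-6\right)^{2}} - 70} = - \frac{520}{\sqrt{361 + 36} - 70} = - \frac{520}{\sqrt{397} - 70} = - \frac{520}{-70 + \sqrt{397}}$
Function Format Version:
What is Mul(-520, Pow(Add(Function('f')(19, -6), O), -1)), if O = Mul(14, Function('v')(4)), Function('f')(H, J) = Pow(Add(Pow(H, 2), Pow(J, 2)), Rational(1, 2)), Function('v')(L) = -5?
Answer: Add(Rational(36400, 4503), Mul(Rational(520, 4503), Pow(397, Rational(1, 2)))) ≈ 10.384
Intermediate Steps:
O = -70 (O = Mul(14, -5) = -70)
Mul(-520, Pow(Add(Function('f')(19, -6), O), -1)) = Mul(-520, Pow(Add(Pow(Add(Pow(19, 2), Pow(-6, 2)), Rational(1, 2)), -70), -1)) = Mul(-520, Pow(Add(Pow(Add(361, 36), Rational(1, 2)), -70), -1)) = Mul(-520, Pow(Add(Pow(397, Rational(1, 2)), -70), -1)) = Mul(-520, Pow(Add(-70, Pow(397, Rational(1, 2))), -1))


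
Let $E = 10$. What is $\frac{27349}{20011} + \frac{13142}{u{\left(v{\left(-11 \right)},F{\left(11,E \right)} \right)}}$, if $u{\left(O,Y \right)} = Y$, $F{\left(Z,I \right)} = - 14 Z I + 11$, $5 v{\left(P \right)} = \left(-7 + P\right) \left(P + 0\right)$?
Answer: $- \frac{221167941}{30596819} \approx -7.2285$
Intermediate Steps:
$v{\left(P \right)} = \frac{P \left(-7 + P\right)}{5}$ ($v{\left(P \right)} = \frac{\left(-7 + P\right) \left(P + 0\right)}{5} = \frac{\left(-7 + P\right) P}{5} = \frac{P \left(-7 + P\right)}{5}$)
$F{\left(Z,I \right)} = 11 - 14 I Z$ ($F{\left(Z,I \right)} = - 14 I Z + 11 = 11 - 14 I Z$)
$\frac{27349}{20011} + \frac{13142}{u{\left(v{\left(-11 \right)},F{\left(11,E \right)} \right)}} = \frac{27349}{20011} + \frac{13142}{11 - 140 \cdot 11} = 27349 \cdot \frac{1}{20011} + \frac{13142}{11 - 1540} = \frac{27349}{20011} + \frac{13142}{-1529} = \frac{27349}{20011} + 13142 \left(- \frac{1}{1529}\right) = \frac{27349}{20011} - \frac{13142}{1529} = - \frac{221167941}{30596819}$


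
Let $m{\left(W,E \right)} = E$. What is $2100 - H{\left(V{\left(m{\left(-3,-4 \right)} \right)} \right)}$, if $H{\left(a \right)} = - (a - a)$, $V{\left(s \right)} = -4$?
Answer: $2100$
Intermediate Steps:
$H{\left(a \right)} = 0$ ($H{\left(a \right)} = \left(-1\right) 0 = 0$)
$2100 - H{\left(V{\left(m{\left(-3,-4 \right)} \right)} \right)} = 2100 - 0 = 2100 + 0 = 2100$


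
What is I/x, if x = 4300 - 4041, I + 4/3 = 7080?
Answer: 21236/777 ≈ 27.331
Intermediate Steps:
I = 21236/3 (I = -4/3 + 7080 = 21236/3 ≈ 7078.7)
x = 259
I/x = (21236/3)/259 = (21236/3)*(1/259) = 21236/777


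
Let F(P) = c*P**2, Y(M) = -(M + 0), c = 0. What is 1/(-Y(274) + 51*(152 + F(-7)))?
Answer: 1/8026 ≈ 0.00012460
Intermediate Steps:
Y(M) = -M
F(P) = 0 (F(P) = 0*P**2 = 0)
1/(-Y(274) + 51*(152 + F(-7))) = 1/(-(-1)*274 + 51*(152 + 0)) = 1/(-1*(-274) + 51*152) = 1/(274 + 7752) = 1/8026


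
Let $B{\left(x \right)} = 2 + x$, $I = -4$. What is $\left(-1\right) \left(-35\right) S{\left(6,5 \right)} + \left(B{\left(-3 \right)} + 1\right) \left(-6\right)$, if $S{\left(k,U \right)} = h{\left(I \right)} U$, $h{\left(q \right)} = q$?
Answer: $-700$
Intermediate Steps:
$S{\left(k,U \right)} = - 4 U$
$\left(-1\right) \left(-35\right) S{\left(6,5 \right)} + \left(B{\left(-3 \right)} + 1\right) \left(-6\right) = \left(-1\right) \left(-35\right) \left(\left(-4\right) 5\right) + \left(\left(2 - 3\right) + 1\right) \left(-6\right) = 35 \left(-20\right) + \left(-1 + 1\right) \left(-6\right) = -700 + 0 \left(-6\right) = -700 + 0 = -700$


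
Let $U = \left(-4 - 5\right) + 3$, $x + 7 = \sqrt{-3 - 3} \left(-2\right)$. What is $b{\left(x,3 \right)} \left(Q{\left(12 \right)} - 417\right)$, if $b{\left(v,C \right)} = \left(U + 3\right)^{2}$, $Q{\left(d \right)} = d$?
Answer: $-3645$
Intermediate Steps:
$x = -7 - 2 i \sqrt{6}$ ($x = -7 + \sqrt{-3 - 3} \left(-2\right) = -7 + \sqrt{-6} \left(-2\right) = -7 + i \sqrt{6} \left(-2\right) = -7 - 2 i \sqrt{6} \approx -7.0 - 4.899 i$)
$U = -6$ ($U = -9 + 3 = -6$)
$b{\left(v,C \right)} = 9$ ($b{\left(v,C \right)} = \left(-6 + 3\right)^{2} = \left(-3\right)^{2} = 9$)
$b{\left(x,3 \right)} \left(Q{\left(12 \right)} - 417\right) = 9 \left(12 - 417\right) = 9 \left(-405\right) = -3645$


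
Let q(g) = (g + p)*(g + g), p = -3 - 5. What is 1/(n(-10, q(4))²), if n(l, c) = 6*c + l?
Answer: 1/40804 ≈ 2.4507e-5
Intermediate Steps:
p = -8
q(g) = 2*g*(-8 + g) (q(g) = (g - 8)*(g + g) = (-8 + g)*(2*g) = 2*g*(-8 + g))
n(l, c) = l + 6*c
1/(n(-10, q(4))²) = 1/((-10 + 6*(2*4*(-8 + 4)))²) = 1/((-10 + 6*(2*4*(-4)))²) = 1/((-10 + 6*(-32))²) = 1/((-10 - 192)²) = 1/((-202)²) = 1/40804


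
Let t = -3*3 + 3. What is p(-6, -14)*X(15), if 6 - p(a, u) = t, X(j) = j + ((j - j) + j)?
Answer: 360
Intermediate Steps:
X(j) = 2*j (X(j) = j + (0 + j) = j + j = 2*j)
t = -6 (t = -9 + 3 = -6)
p(a, u) = 12 (p(a, u) = 6 - 1*(-6) = 6 + 6 = 12)
p(-6, -14)*X(15) = 12*(2*15) = 12*30 = 360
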